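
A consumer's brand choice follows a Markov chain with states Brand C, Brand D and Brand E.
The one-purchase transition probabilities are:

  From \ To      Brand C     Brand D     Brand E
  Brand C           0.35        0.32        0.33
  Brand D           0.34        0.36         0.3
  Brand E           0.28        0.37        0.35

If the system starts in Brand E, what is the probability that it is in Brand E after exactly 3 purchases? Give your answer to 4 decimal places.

Propagate the distribution vector 3 purchases from Brand E.
After 0 purchases: (0.0000, 0.0000, 1.0000)
After 1 purchase: (0.2800, 0.3700, 0.3500)
After 2 purchases: (0.3218, 0.3523, 0.3259)
After 3 purchases: (0.3237, 0.3504, 0.3259)
P(in Brand E after 3 purchases) = 0.3259

0.3259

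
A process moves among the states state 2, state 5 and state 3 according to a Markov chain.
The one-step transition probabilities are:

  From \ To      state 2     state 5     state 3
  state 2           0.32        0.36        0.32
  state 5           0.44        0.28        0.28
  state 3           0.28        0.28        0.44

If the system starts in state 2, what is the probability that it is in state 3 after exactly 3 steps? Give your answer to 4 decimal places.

0.3491

Propagate the distribution vector 3 steps from state 2.
After 0 steps: (1.0000, 0.0000, 0.0000)
After 1 step: (0.3200, 0.3600, 0.3200)
After 2 steps: (0.3504, 0.3056, 0.3440)
After 3 steps: (0.3429, 0.3080, 0.3491)
P(in state 3 after 3 steps) = 0.3491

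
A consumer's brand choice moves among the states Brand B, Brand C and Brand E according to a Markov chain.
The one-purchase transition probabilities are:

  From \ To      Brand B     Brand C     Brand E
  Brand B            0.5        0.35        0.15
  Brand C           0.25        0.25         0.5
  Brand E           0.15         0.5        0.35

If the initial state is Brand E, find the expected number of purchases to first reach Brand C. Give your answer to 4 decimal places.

Let t(s) be the expected number of purchases to first reach Brand C from state s, with t(Brand C) = 0. Conditioning on the first purchase:
t(Brand B) = 1 + 0.5·t(Brand B) + 0.15·t(Brand E)
t(Brand E) = 1 + 0.15·t(Brand B) + 0.35·t(Brand E)
Solving: t(Brand B) = 2.6446, t(Brand E) = 2.1488.
Expected purchases from Brand E to Brand C: 2.1488.

2.1488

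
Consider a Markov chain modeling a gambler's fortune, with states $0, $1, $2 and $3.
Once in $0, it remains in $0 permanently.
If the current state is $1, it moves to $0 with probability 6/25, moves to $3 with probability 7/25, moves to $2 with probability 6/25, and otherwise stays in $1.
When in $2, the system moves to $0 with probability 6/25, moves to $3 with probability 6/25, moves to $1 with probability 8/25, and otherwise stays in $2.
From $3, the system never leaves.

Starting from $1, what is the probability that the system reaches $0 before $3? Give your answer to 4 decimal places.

Let h(s) be the probability of absorption at $0 starting from transient state s. Then h($0) = 1 and h($3) = 0. By first-step analysis:
h($1) = 0.24·1 + 0.24·h($1) + 0.24·h($2) + 0.28·0
h($2) = 0.24·1 + 0.32·h($1) + 0.2·h($2) + 0.24·0
Solving: h($1) = 0.4699, h($2) = 0.4880.
Starting from $1, the probability is 0.4699.

0.4699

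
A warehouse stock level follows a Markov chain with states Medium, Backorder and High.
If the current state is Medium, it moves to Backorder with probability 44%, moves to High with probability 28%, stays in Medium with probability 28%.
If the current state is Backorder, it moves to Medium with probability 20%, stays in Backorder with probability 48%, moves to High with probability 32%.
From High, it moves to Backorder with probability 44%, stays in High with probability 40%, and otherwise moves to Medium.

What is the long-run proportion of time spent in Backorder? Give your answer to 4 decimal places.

0.4583

Let the stationary distribution be π with π = πP and π_1 + π_2 + π_3 = 1.
π_1 = 0.28·π_1 + 0.2·π_2 + 0.16·π_3
π_2 = 0.44·π_1 + 0.48·π_2 + 0.44·π_3
Solving with the normalization constraint gives π = (0.2027, 0.4583, 0.3390).
So the stationary probability of Backorder is 0.4583.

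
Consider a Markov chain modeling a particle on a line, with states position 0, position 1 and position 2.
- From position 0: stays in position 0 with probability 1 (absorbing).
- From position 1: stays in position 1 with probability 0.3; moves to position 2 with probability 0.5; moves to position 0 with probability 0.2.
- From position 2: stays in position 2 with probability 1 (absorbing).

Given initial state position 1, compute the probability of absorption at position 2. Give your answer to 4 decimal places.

Let h(s) be the probability of absorption at position 2 starting from transient state s. Then h(position 2) = 1 and h(position 0) = 0. By first-step analysis:
h(position 1) = 0.2·0 + 0.3·h(position 1) + 0.5·1
Solving: h(position 1) = 0.7143.
Starting from position 1, the probability is 0.7143.

0.7143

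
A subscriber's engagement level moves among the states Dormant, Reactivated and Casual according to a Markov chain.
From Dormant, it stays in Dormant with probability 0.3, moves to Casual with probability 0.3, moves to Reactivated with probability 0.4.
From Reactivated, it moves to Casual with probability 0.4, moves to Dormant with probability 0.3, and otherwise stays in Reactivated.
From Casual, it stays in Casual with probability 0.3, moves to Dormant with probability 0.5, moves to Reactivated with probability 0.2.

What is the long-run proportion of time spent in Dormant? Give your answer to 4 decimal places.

0.3661

Let the stationary distribution be π with π = πP and π_1 + π_2 + π_3 = 1.
π_1 = 0.3·π_1 + 0.3·π_2 + 0.5·π_3
π_2 = 0.4·π_1 + 0.3·π_2 + 0.2·π_3
Solving with the normalization constraint gives π = (0.3661, 0.3036, 0.3304).
So the stationary probability of Dormant is 0.3661.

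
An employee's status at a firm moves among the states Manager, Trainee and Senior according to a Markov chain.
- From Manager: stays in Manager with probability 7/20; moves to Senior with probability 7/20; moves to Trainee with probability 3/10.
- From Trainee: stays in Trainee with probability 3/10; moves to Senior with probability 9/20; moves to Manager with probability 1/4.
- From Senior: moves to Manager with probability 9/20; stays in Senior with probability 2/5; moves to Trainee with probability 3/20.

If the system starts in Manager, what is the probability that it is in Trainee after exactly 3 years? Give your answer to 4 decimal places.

Propagate the distribution vector 3 years from Manager.
After 0 years: (1.0000, 0.0000, 0.0000)
After 1 year: (0.3500, 0.3000, 0.3500)
After 2 years: (0.3550, 0.2475, 0.3975)
After 3 years: (0.3650, 0.2404, 0.3946)
P(in Trainee after 3 years) = 0.2404

0.2404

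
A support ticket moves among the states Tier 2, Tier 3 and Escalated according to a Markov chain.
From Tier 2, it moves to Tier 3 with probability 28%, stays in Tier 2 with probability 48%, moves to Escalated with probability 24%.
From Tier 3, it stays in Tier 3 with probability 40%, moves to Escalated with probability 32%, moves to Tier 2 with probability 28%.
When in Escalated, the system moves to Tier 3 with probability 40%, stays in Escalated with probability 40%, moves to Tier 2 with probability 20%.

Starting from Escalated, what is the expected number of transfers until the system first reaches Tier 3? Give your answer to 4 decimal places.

2.7273

Let t(s) be the expected number of transfers to first reach Tier 3 from state s, with t(Tier 3) = 0. Conditioning on the first transfer:
t(Tier 2) = 1 + 0.48·t(Tier 2) + 0.24·t(Escalated)
t(Escalated) = 1 + 0.2·t(Tier 2) + 0.4·t(Escalated)
Solving: t(Tier 2) = 3.1818, t(Escalated) = 2.7273.
Expected transfers from Escalated to Tier 3: 2.7273.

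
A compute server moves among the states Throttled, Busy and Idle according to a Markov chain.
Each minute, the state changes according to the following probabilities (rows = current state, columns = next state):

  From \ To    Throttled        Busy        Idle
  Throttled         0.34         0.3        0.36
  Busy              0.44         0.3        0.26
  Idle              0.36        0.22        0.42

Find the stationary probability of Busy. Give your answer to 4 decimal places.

Let the stationary distribution be π with π = πP and π_1 + π_2 + π_3 = 1.
π_1 = 0.34·π_1 + 0.44·π_2 + 0.36·π_3
π_2 = 0.3·π_1 + 0.3·π_2 + 0.22·π_3
Solving with the normalization constraint gives π = (0.3742, 0.2717, 0.3541).
So the stationary probability of Busy is 0.2717.

0.2717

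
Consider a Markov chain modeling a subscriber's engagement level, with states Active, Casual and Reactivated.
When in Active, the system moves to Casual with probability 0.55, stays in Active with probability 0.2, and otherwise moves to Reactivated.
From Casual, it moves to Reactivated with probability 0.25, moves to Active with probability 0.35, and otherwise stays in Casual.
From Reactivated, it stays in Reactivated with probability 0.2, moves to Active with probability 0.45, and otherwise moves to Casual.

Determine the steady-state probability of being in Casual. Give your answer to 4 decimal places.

0.4369

Let the stationary distribution be π with π = πP and π_1 + π_2 + π_3 = 1.
π_1 = 0.2·π_1 + 0.35·π_2 + 0.45·π_3
π_2 = 0.55·π_1 + 0.4·π_2 + 0.35·π_3
Solving with the normalization constraint gives π = (0.3251, 0.4369, 0.2381).
So the stationary probability of Casual is 0.4369.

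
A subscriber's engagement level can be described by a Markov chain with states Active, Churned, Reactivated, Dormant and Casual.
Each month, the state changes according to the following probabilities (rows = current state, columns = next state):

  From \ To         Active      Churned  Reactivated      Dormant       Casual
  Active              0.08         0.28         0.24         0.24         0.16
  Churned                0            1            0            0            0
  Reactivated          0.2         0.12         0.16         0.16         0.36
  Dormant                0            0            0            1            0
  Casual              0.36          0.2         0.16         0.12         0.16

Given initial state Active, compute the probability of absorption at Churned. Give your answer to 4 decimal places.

Let h(s) be the probability of absorption at Churned starting from transient state s. Then h(Churned) = 1 and h(Dormant) = 0. By first-step analysis:
h(Active) = 0.08·h(Active) + 0.28·1 + 0.24·h(Reactivated) + 0.24·0 + 0.16·h(Casual)
h(Reactivated) = 0.2·h(Active) + 0.12·1 + 0.16·h(Reactivated) + 0.16·0 + 0.36·h(Casual)
h(Casual) = 0.36·h(Active) + 0.2·1 + 0.16·h(Reactivated) + 0.12·0 + 0.16·h(Casual)
Solving: h(Active) = 0.5366, h(Reactivated) = 0.5131, h(Casual) = 0.5658.
Starting from Active, the probability is 0.5366.

0.5366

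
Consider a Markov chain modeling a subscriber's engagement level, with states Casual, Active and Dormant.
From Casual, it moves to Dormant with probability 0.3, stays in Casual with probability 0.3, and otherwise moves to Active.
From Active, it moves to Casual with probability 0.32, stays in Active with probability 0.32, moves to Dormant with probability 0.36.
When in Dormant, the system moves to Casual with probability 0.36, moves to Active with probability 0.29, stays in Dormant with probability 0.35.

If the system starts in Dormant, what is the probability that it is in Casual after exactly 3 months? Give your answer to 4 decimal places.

Propagate the distribution vector 3 months from Dormant.
After 0 months: (0.0000, 0.0000, 1.0000)
After 1 month: (0.3600, 0.2900, 0.3500)
After 2 months: (0.3268, 0.3383, 0.3349)
After 3 months: (0.3269, 0.3361, 0.3370)
P(in Casual after 3 months) = 0.3269

0.3269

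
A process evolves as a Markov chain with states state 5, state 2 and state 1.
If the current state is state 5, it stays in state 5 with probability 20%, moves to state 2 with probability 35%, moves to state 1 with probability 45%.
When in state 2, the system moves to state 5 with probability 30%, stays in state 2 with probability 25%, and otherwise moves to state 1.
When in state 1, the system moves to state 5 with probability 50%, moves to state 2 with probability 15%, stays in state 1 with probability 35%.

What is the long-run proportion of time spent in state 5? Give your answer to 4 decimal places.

0.3471

Let the stationary distribution be π with π = πP and π_1 + π_2 + π_3 = 1.
π_1 = 0.2·π_1 + 0.3·π_2 + 0.5·π_3
π_2 = 0.35·π_1 + 0.25·π_2 + 0.15·π_3
Solving with the normalization constraint gives π = (0.3471, 0.2438, 0.4091).
So the stationary probability of state 5 is 0.3471.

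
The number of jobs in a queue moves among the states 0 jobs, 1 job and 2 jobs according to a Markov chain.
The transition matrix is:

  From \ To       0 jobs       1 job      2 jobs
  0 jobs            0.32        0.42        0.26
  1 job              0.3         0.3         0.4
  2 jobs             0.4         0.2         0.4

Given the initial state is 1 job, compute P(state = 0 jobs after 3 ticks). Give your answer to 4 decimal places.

0.3427

Propagate the distribution vector 3 ticks from 1 job.
After 0 ticks: (0.0000, 1.0000, 0.0000)
After 1 tick: (0.3000, 0.3000, 0.4000)
After 2 ticks: (0.3460, 0.2960, 0.3580)
After 3 ticks: (0.3427, 0.3057, 0.3516)
P(in 0 jobs after 3 ticks) = 0.3427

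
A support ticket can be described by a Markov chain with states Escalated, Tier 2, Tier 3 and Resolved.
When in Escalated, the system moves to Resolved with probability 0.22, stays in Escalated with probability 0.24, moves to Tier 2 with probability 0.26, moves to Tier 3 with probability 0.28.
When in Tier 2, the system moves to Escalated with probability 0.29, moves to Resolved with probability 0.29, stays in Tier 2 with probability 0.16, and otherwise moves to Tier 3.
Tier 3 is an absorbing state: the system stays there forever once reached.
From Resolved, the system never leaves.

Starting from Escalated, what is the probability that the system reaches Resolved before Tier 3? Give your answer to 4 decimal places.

Let h(s) be the probability of absorption at Resolved starting from transient state s. Then h(Resolved) = 1 and h(Tier 3) = 0. By first-step analysis:
h(Escalated) = 0.24·h(Escalated) + 0.26·h(Tier 2) + 0.28·0 + 0.22·1
h(Tier 2) = 0.29·h(Escalated) + 0.16·h(Tier 2) + 0.26·0 + 0.29·1
Solving: h(Escalated) = 0.4622, h(Tier 2) = 0.5048.
Starting from Escalated, the probability is 0.4622.

0.4622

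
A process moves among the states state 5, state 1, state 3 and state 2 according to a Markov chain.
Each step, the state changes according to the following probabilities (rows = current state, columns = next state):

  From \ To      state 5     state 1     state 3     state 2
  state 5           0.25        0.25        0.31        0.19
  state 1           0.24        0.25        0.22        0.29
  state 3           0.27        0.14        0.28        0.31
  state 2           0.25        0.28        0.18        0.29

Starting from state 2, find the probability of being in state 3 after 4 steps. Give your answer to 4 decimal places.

Propagate the distribution vector 4 steps from state 2.
After 0 steps: (0.0000, 0.0000, 0.0000, 1.0000)
After 1 step: (0.2500, 0.2800, 0.1800, 0.2900)
After 2 steps: (0.2508, 0.2389, 0.2417, 0.2686)
After 3 steps: (0.2524, 0.2315, 0.2463, 0.2698)
After 4 steps: (0.2526, 0.2310, 0.2467, 0.2697)
P(in state 3 after 4 steps) = 0.2467

0.2467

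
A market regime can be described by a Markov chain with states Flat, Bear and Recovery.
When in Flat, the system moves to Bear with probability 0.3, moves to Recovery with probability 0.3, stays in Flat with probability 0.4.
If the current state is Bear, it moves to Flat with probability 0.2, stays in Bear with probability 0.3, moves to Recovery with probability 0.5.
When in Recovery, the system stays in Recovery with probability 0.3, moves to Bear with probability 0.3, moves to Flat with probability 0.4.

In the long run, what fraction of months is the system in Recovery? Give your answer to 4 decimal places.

Let the stationary distribution be π with π = πP and π_1 + π_2 + π_3 = 1.
π_1 = 0.4·π_1 + 0.2·π_2 + 0.4·π_3
π_2 = 0.3·π_1 + 0.3·π_2 + 0.3·π_3
Solving with the normalization constraint gives π = (0.3400, 0.3000, 0.3600).
So the stationary probability of Recovery is 0.3600.

0.3600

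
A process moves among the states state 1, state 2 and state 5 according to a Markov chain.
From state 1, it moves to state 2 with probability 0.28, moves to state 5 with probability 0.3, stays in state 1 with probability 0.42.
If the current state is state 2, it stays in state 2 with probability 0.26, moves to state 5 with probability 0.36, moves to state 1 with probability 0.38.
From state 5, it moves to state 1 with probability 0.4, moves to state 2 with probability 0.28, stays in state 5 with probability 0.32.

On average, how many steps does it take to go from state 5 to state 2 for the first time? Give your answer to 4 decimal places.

3.5714

Let t(s) be the expected number of steps to first reach state 2 from state s, with t(state 2) = 0. Conditioning on the first step:
t(state 1) = 1 + 0.42·t(state 1) + 0.3·t(state 5)
t(state 5) = 1 + 0.4·t(state 1) + 0.32·t(state 5)
Solving: t(state 1) = 3.5714, t(state 5) = 3.5714.
Expected steps from state 5 to state 2: 3.5714.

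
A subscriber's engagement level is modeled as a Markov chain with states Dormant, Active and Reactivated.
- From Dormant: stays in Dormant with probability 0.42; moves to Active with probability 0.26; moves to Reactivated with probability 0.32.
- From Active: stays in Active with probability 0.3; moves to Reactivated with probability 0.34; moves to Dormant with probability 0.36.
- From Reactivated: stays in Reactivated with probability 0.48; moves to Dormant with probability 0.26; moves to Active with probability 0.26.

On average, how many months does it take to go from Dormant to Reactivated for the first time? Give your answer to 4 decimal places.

3.0730

Let t(s) be the expected number of months to first reach Reactivated from state s, with t(Reactivated) = 0. Conditioning on the first month:
t(Dormant) = 1 + 0.42·t(Dormant) + 0.26·t(Active)
t(Active) = 1 + 0.36·t(Dormant) + 0.3·t(Active)
Solving: t(Dormant) = 3.0730, t(Active) = 3.0090.
Expected months from Dormant to Reactivated: 3.0730.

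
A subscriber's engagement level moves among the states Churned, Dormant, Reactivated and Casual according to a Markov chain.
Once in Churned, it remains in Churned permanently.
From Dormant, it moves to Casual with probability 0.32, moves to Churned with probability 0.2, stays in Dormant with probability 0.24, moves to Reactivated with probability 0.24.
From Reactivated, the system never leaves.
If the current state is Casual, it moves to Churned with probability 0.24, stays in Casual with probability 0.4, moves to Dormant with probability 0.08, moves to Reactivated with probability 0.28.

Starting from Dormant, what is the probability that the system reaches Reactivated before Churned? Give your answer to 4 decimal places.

Let h(s) be the probability of absorption at Reactivated starting from transient state s. Then h(Reactivated) = 1 and h(Churned) = 0. By first-step analysis:
h(Dormant) = 0.2·0 + 0.24·h(Dormant) + 0.24·1 + 0.32·h(Casual)
h(Casual) = 0.24·0 + 0.08·h(Dormant) + 0.28·1 + 0.4·h(Casual)
Solving: h(Dormant) = 0.5428, h(Casual) = 0.5390.
Starting from Dormant, the probability is 0.5428.

0.5428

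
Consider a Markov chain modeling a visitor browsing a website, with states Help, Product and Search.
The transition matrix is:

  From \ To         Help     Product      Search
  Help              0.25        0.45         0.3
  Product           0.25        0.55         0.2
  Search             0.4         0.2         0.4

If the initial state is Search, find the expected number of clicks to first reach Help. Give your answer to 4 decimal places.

2.8261

Let t(s) be the expected number of clicks to first reach Help from state s, with t(Help) = 0. Conditioning on the first click:
t(Product) = 1 + 0.55·t(Product) + 0.2·t(Search)
t(Search) = 1 + 0.2·t(Product) + 0.4·t(Search)
Solving: t(Product) = 3.4783, t(Search) = 2.8261.
Expected clicks from Search to Help: 2.8261.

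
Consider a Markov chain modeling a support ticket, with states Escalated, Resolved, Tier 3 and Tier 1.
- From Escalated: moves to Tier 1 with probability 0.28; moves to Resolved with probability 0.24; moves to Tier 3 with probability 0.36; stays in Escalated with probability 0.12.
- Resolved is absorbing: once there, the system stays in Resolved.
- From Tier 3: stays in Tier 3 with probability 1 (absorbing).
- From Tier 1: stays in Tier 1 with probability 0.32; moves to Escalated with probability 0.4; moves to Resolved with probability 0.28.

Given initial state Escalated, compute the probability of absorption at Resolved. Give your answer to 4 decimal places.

Let h(s) be the probability of absorption at Resolved starting from transient state s. Then h(Resolved) = 1 and h(Tier 3) = 0. By first-step analysis:
h(Escalated) = 0.12·h(Escalated) + 0.24·1 + 0.36·0 + 0.28·h(Tier 1)
h(Tier 1) = 0.4·h(Escalated) + 0.28·1 + 0.32·h(Tier 1)
Solving: h(Escalated) = 0.4967, h(Tier 1) = 0.7039.
Starting from Escalated, the probability is 0.4967.

0.4967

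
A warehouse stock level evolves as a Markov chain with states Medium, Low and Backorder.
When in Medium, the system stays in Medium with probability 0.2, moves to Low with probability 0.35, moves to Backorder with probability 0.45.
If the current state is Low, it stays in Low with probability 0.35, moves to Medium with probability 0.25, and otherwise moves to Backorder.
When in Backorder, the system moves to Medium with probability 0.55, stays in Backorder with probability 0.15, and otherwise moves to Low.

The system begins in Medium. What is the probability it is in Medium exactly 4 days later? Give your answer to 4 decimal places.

0.3373

Propagate the distribution vector 4 days from Medium.
After 0 days: (1.0000, 0.0000, 0.0000)
After 1 day: (0.2000, 0.3500, 0.4500)
After 2 days: (0.3750, 0.3275, 0.2975)
After 3 days: (0.3205, 0.3351, 0.3444)
After 4 days: (0.3373, 0.3328, 0.3299)
P(in Medium after 4 days) = 0.3373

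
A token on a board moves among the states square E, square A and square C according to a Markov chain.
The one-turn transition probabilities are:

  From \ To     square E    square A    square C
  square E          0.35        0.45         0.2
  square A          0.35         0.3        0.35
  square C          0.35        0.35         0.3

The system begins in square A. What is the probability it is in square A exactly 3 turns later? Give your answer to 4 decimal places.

0.3665

Propagate the distribution vector 3 turns from square A.
After 0 turns: (0.0000, 1.0000, 0.0000)
After 1 turn: (0.3500, 0.3000, 0.3500)
After 2 turns: (0.3500, 0.3700, 0.2800)
After 3 turns: (0.3500, 0.3665, 0.2835)
P(in square A after 3 turns) = 0.3665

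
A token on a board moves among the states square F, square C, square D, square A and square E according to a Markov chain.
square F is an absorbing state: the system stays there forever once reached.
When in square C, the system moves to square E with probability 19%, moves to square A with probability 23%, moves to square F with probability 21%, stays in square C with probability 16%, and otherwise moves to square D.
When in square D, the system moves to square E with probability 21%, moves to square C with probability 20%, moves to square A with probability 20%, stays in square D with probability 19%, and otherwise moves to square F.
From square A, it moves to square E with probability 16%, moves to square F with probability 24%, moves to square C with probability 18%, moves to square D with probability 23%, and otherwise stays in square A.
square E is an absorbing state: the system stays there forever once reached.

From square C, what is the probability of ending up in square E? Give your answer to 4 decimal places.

0.4669

Let h(s) be the probability of absorption at square E starting from transient state s. Then h(square E) = 1 and h(square F) = 0. By first-step analysis:
h(square C) = 0.21·0 + 0.16·h(square C) + 0.21·h(square D) + 0.23·h(square A) + 0.19·1
h(square D) = 0.2·0 + 0.2·h(square C) + 0.19·h(square D) + 0.2·h(square A) + 0.21·1
h(square A) = 0.24·0 + 0.18·h(square C) + 0.23·h(square D) + 0.19·h(square A) + 0.16·1
Solving: h(square C) = 0.4669, h(square D) = 0.4828, h(square A) = 0.4384.
Starting from square C, the probability is 0.4669.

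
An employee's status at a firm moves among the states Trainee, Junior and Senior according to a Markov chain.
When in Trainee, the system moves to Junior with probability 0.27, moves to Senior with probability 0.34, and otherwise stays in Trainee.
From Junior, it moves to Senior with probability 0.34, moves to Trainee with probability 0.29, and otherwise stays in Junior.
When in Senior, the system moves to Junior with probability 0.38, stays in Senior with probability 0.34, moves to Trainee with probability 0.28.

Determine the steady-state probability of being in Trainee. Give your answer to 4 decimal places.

Let the stationary distribution be π with π = πP and π_1 + π_2 + π_3 = 1.
π_1 = 0.39·π_1 + 0.29·π_2 + 0.28·π_3
π_2 = 0.27·π_1 + 0.37·π_2 + 0.38·π_3
Solving with the normalization constraint gives π = (0.3184, 0.3416, 0.3400).
So the stationary probability of Trainee is 0.3184.

0.3184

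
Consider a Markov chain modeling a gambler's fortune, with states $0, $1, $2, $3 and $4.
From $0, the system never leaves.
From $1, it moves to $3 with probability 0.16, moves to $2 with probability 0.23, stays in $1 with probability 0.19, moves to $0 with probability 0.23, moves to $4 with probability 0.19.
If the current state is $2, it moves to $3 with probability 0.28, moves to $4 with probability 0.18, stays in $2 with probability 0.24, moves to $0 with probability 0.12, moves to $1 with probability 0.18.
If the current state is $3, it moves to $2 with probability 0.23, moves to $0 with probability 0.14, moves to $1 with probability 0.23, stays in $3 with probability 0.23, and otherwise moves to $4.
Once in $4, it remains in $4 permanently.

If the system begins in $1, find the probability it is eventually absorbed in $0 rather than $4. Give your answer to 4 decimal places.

Let h(s) be the probability of absorption at $0 starting from transient state s. Then h($0) = 1 and h($4) = 0. By first-step analysis:
h($1) = 0.23·1 + 0.19·h($1) + 0.23·h($2) + 0.16·h($3) + 0.19·0
h($2) = 0.12·1 + 0.18·h($1) + 0.24·h($2) + 0.28·h($3) + 0.18·0
h($3) = 0.14·1 + 0.23·h($1) + 0.23·h($2) + 0.23·h($3) + 0.17·0
Solving: h($1) = 0.5035, h($2) = 0.4490, h($3) = 0.4663.
Starting from $1, the probability is 0.5035.

0.5035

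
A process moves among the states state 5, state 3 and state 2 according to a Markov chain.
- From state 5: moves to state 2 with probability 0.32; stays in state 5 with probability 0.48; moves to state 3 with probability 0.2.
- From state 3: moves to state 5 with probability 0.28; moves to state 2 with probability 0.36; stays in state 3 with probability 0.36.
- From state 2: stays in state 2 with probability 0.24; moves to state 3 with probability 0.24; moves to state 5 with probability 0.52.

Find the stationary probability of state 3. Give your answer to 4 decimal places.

0.2527

Let the stationary distribution be π with π = πP and π_1 + π_2 + π_3 = 1.
π_1 = 0.48·π_1 + 0.28·π_2 + 0.52·π_3
π_2 = 0.2·π_1 + 0.36·π_2 + 0.24·π_3
Solving with the normalization constraint gives π = (0.4417, 0.2527, 0.3057).
So the stationary probability of state 3 is 0.2527.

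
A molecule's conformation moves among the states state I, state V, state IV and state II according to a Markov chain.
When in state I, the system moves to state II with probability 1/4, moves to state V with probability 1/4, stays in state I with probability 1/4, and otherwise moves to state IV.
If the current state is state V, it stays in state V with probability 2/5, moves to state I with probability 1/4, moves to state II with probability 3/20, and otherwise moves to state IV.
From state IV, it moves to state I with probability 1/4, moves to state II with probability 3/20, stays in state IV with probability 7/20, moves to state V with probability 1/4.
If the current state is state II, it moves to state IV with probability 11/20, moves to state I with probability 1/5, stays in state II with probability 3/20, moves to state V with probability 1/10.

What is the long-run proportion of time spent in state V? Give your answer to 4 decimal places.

0.2634

Let the stationary distribution be π with π = πP and π_1 + π_2 + π_3 + π_4 = 1.
π_1 = 0.25·π_1 + 0.25·π_2 + 0.25·π_3 + 0.2·π_4
π_2 = 0.25·π_1 + 0.4·π_2 + 0.25·π_3 + 0.1·π_4
π_3 = 0.25·π_1 + 0.2·π_2 + 0.35·π_3 + 0.55·π_4
Solving with the normalization constraint gives π = (0.2413, 0.2634, 0.3212, 0.1741).
So the stationary probability of state V is 0.2634.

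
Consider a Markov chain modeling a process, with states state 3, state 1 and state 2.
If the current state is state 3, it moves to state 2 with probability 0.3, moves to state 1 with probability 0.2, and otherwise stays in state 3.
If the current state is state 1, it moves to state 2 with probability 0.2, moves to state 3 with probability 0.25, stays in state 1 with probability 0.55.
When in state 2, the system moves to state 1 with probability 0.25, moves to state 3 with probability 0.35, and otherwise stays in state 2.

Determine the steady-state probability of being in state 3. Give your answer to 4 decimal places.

0.3729

Let the stationary distribution be π with π = πP and π_1 + π_2 + π_3 = 1.
π_1 = 0.5·π_1 + 0.25·π_2 + 0.35·π_3
π_2 = 0.2·π_1 + 0.55·π_2 + 0.25·π_3
Solving with the normalization constraint gives π = (0.3729, 0.3305, 0.2966).
So the stationary probability of state 3 is 0.3729.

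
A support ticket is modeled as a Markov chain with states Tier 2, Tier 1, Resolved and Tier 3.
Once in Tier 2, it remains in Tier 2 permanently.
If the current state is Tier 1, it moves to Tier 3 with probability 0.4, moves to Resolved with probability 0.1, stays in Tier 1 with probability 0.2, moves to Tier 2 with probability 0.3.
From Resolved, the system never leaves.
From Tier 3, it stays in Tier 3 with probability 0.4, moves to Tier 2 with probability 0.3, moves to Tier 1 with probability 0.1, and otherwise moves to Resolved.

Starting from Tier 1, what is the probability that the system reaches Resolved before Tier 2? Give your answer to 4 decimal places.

Let h(s) be the probability of absorption at Resolved starting from transient state s. Then h(Resolved) = 1 and h(Tier 2) = 0. By first-step analysis:
h(Tier 1) = 0.3·0 + 0.2·h(Tier 1) + 0.1·1 + 0.4·h(Tier 3)
h(Tier 3) = 0.3·0 + 0.1·h(Tier 1) + 0.2·1 + 0.4·h(Tier 3)
Solving: h(Tier 1) = 0.3182, h(Tier 3) = 0.3864.
Starting from Tier 1, the probability is 0.3182.

0.3182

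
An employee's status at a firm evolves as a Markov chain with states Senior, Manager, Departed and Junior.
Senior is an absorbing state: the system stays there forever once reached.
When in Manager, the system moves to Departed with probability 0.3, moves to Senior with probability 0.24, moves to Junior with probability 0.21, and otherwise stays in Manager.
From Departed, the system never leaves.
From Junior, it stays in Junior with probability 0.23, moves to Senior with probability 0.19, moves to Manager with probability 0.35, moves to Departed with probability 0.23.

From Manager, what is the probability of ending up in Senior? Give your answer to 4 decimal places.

Let h(s) be the probability of absorption at Senior starting from transient state s. Then h(Senior) = 1 and h(Departed) = 0. By first-step analysis:
h(Manager) = 0.24·1 + 0.25·h(Manager) + 0.3·0 + 0.21·h(Junior)
h(Junior) = 0.19·1 + 0.35·h(Manager) + 0.23·0 + 0.23·h(Junior)
Solving: h(Manager) = 0.4458, h(Junior) = 0.4494.
Starting from Manager, the probability is 0.4458.

0.4458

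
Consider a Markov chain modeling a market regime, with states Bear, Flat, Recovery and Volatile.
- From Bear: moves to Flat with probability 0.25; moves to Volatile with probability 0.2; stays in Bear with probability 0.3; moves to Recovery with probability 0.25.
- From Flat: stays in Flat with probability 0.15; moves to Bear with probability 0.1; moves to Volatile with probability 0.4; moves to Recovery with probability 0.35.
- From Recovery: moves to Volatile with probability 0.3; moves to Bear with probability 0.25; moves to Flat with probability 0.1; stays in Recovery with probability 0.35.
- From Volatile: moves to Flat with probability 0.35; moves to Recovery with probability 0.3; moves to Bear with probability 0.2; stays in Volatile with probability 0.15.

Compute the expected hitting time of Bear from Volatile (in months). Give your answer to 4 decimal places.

Let t(s) be the expected number of months to first reach Bear from state s, with t(Bear) = 0. Conditioning on the first month:
t(Flat) = 1 + 0.15·t(Flat) + 0.35·t(Recovery) + 0.4·t(Volatile)
t(Recovery) = 1 + 0.1·t(Flat) + 0.35·t(Recovery) + 0.3·t(Volatile)
t(Volatile) = 1 + 0.35·t(Flat) + 0.3·t(Recovery) + 0.15·t(Volatile)
Solving: t(Flat) = 5.5674, t(Recovery) = 4.7736, t(Volatile) = 5.1537.
Expected months from Volatile to Bear: 5.1537.

5.1537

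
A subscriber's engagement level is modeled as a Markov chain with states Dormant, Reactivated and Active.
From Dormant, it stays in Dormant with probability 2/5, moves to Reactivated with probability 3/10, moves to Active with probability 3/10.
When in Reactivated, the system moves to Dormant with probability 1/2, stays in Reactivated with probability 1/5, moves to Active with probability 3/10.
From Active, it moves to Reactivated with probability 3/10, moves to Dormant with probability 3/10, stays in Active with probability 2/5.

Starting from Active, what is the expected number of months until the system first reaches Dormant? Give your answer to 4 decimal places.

Let t(s) be the expected number of months to first reach Dormant from state s, with t(Dormant) = 0. Conditioning on the first month:
t(Reactivated) = 1 + 0.2·t(Reactivated) + 0.3·t(Active)
t(Active) = 1 + 0.3·t(Reactivated) + 0.4·t(Active)
Solving: t(Reactivated) = 2.3077, t(Active) = 2.8205.
Expected months from Active to Dormant: 2.8205.

2.8205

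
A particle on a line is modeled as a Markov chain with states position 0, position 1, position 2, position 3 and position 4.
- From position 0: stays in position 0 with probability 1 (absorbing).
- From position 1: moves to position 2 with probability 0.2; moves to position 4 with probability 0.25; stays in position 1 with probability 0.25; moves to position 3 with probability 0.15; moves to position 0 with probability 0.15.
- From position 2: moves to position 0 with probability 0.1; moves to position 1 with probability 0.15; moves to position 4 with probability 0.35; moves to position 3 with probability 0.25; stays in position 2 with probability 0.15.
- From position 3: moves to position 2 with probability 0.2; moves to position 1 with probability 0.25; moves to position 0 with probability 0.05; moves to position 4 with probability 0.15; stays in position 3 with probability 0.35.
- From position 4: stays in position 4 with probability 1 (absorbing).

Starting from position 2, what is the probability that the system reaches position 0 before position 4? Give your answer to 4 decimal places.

0.2577

Let h(s) be the probability of absorption at position 0 starting from transient state s. Then h(position 0) = 1 and h(position 4) = 0. By first-step analysis:
h(position 1) = 0.15·1 + 0.25·h(position 1) + 0.2·h(position 2) + 0.15·h(position 3) + 0.25·0
h(position 2) = 0.1·1 + 0.15·h(position 1) + 0.15·h(position 2) + 0.25·h(position 3) + 0.35·0
h(position 3) = 0.05·1 + 0.25·h(position 1) + 0.2·h(position 2) + 0.35·h(position 3) + 0.15·0
Solving: h(position 1) = 0.3250, h(position 2) = 0.2577, h(position 3) = 0.2812.
Starting from position 2, the probability is 0.2577.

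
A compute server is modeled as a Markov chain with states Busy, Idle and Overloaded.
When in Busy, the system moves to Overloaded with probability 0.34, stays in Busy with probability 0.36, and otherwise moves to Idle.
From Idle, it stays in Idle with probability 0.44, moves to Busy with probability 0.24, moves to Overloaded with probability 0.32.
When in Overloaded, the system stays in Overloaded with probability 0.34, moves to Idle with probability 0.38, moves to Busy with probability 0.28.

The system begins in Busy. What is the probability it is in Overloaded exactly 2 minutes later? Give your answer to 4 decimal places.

Sum over the intermediate state after 1 minute:
P = P(Busy→Busy)·P(Busy→Overloaded) + P(Busy→Idle)·P(Idle→Overloaded) + P(Busy→Overloaded)·P(Overloaded→Overloaded)
  = 0.36×0.34 + 0.3×0.32 + 0.34×0.34
  = 0.1224 + 0.0960 + 0.1156 = 0.3340

0.3340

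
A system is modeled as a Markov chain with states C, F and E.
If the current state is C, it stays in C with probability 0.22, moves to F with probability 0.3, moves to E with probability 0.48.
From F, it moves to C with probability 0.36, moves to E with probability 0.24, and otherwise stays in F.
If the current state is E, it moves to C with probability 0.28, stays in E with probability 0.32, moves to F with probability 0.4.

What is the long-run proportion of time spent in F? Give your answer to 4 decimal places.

0.3708

Let the stationary distribution be π with π = πP and π_1 + π_2 + π_3 = 1.
π_1 = 0.22·π_1 + 0.36·π_2 + 0.28·π_3
π_2 = 0.3·π_1 + 0.4·π_2 + 0.4·π_3
Solving with the normalization constraint gives π = (0.2921, 0.3708, 0.3371).
So the stationary probability of F is 0.3708.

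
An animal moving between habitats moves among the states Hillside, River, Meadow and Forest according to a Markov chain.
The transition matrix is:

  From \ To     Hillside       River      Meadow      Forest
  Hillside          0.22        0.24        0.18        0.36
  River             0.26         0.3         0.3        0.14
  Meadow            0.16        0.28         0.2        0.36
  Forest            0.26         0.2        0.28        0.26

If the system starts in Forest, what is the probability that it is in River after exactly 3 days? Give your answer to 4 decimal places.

0.2530

Propagate the distribution vector 3 days from Forest.
After 0 days: (0.0000, 0.0000, 0.0000, 1.0000)
After 1 day: (0.2600, 0.2000, 0.2800, 0.2600)
After 2 days: (0.2216, 0.2528, 0.2356, 0.2900)
After 3 days: (0.2276, 0.2530, 0.2440, 0.2754)
P(in River after 3 days) = 0.2530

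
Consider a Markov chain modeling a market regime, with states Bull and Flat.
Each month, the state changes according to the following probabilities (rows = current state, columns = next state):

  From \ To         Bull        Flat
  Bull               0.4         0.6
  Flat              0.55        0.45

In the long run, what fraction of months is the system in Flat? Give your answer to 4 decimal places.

Let the stationary distribution be π with π = πP and π_1 + π_2 = 1.
π_1 = 0.4·π_1 + 0.55·π_2
Solving with the normalization constraint gives π = (0.4783, 0.5217).
So the stationary probability of Flat is 0.5217.

0.5217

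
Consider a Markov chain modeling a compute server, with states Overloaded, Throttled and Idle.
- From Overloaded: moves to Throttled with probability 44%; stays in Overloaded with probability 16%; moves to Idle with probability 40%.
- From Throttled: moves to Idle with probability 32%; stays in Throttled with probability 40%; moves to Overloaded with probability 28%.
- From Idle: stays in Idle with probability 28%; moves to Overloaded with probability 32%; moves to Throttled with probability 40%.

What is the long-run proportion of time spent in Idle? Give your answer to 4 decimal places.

Let the stationary distribution be π with π = πP and π_1 + π_2 + π_3 = 1.
π_1 = 0.16·π_1 + 0.28·π_2 + 0.32·π_3
π_2 = 0.44·π_1 + 0.4·π_2 + 0.4·π_3
Solving with the normalization constraint gives π = (0.2617, 0.4105, 0.3278).
So the stationary probability of Idle is 0.3278.

0.3278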